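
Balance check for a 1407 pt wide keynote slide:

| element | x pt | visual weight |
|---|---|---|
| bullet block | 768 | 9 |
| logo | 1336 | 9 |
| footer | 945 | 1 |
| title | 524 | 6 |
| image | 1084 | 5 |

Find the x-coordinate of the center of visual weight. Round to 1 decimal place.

Weights sum to 9 + 9 + 1 + 6 + 5 = 30.
x-moment: 9·768 + 9·1336 + 1·945 + 6·524 + 5·1084 = 28445; centroid 28445/30 ≈ 948.17.

x ≈ 948.2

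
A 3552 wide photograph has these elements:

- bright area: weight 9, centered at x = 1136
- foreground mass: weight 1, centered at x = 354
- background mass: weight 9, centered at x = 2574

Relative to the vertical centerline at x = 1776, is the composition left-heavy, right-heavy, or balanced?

Weights sum to 9 + 1 + 9 = 19.
Σw·x = 9·1136 + 1·354 + 9·2574 = 33744, so x̄ = 33744/19 ≈ 1776.00.
That equals the midline 1776 — balanced.

balanced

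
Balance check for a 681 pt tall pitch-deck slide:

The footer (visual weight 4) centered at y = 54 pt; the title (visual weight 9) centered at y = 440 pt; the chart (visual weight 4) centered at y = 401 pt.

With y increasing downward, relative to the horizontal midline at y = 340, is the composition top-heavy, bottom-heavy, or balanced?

Σw = 4 + 9 + 4 = 17.
Σw·y = 4·54 + 9·440 + 4·401 = 5780, so ȳ = 5780/17 ≈ 340.00.
340.00 = 340 exactly: balanced.

balanced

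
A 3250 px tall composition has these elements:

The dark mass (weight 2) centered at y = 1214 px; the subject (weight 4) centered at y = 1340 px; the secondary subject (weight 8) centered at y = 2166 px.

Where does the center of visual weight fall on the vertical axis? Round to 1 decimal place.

Total weight = 2 + 4 + 8 = 14.
y-moment: 2·1214 + 4·1340 + 8·2166 = 25116; centroid 25116/14 ≈ 1794.00.

y ≈ 1794.0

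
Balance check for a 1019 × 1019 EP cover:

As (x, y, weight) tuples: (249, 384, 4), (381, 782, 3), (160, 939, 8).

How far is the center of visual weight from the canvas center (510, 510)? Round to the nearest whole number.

≈ 377

Weights sum to 4 + 3 + 8 = 15.
x-moment: 4·249 + 3·381 + 8·160 = 3419; centroid 3419/15 ≈ 227.93.
y-moment: 4·384 + 3·782 + 8·939 = 11394; centroid 11394/15 ≈ 759.60.
Offset from (510, 510): Δx ≈ -282.07, Δy ≈ 249.60; distance = √(Δx² + Δy²) ≈ 376.65.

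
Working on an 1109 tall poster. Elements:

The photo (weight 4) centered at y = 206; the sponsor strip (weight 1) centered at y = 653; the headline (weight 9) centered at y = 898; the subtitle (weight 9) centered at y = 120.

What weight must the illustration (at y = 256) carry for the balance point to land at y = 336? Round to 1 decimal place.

w ≈ 36.4

Known weights sum to 4 + 1 + 9 + 9 = 23; their moment is 4·206 + 1·653 + 9·898 + 9·120 = 10639.
For the centroid to hit 336: (10639 + w·256) / (23 + w) = 336.
So w = (336·23 − 10639)/(256 − 336) = -2911/-80 ≈ 36.39.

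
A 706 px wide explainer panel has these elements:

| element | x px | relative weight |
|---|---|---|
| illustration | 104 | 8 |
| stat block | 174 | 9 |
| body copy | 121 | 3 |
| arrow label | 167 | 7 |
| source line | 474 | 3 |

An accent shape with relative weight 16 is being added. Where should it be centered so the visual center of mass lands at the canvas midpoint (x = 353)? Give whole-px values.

x ≈ 680

With the accent shape, Σw becomes 8 + 9 + 3 + 7 + 3 + 16 = 46.
Along x: (5352 + 16·x) / 46 = 353 (existing moment 8·104 + 9·174 + 3·121 + 7·167 + 3·474 = 5352) ⇒ x = (16238 − 5352) / 16 ≈ 680.38.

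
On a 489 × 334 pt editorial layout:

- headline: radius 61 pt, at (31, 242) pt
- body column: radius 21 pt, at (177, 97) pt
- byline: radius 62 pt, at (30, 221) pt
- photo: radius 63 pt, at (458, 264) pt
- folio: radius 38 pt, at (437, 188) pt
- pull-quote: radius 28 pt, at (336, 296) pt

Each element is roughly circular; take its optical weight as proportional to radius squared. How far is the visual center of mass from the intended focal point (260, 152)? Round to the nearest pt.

≈ 96 pt

r² weights: headline 61² = 3721, body column 21² = 441, byline 62² = 3844, photo 63² = 3969, folio 38² = 1444, pull-quote 28² = 784. Total = 14203.
x-moment: 3721·31 + 441·177 + 3844·30 + 3969·458 + 1444·437 + 784·336 = 3020982; centroid 3020982/14203 ≈ 212.70.
y-moment: 3721·242 + 441·97 + 3844·221 + 3969·264 + 1444·188 + 784·296 = 3344135; centroid 3344135/14203 ≈ 235.45.
From (260, 152): dx = -47.30, dy = 83.45, so the distance is √(dx²+dy²) ≈ 95.93.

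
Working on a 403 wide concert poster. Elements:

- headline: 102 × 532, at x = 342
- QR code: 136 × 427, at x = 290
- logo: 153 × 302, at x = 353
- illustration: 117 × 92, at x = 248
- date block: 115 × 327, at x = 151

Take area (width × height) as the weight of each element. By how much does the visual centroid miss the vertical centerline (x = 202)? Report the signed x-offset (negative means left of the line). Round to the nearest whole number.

Areas → weights: headline 102·532 = 54264, QR code 136·427 = 58072, logo 153·302 = 46206, illustration 117·92 = 10764, date block 115·327 = 37605; Σw = 206911.
x-moment: 54264·342 + 58072·290 + 46206·353 + 10764·248 + 37605·151 = 60057713; centroid 60057713/206911 ≈ 290.26.
Against x = 202, that's 290.26 − 202 = 88.26.

≈ 88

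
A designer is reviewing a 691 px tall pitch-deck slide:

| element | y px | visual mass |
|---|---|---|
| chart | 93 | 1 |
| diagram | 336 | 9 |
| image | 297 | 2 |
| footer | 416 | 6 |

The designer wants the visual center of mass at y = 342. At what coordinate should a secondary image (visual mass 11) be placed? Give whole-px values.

With the secondary image, Σw becomes 1 + 9 + 2 + 6 + 11 = 29.
Along y: (6207 + 11·y) / 29 = 342 (existing moment 1·93 + 9·336 + 2·297 + 6·416 = 6207) ⇒ y = (9918 − 6207) / 11 ≈ 337.36.

y ≈ 337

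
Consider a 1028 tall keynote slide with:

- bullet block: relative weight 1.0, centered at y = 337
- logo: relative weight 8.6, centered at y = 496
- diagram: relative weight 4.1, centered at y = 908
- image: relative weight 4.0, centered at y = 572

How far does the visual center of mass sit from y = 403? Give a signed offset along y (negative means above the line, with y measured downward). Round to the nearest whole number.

≈ 197

Weights sum to 1.0 + 8.6 + 4.1 + 4.0 = 17.7.
y-moment: 1.0·337 + 8.6·496 + 4.1·908 + 4.0·572 = 10613.4; centroid 10613.4/17.7 ≈ 599.63.
Offset from y = 403: 599.63 − 403 ≈ 196.63.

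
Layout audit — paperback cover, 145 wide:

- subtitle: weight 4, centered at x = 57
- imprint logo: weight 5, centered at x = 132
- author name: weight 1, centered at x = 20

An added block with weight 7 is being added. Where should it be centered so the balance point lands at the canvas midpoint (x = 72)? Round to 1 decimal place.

x ≈ 45.1

After adding the added block, total weight = 4 + 5 + 1 + 7 = 17.
Along x: (908 + 7·x) / 17 = 72 (existing moment 4·57 + 5·132 + 1·20 = 908) ⇒ x = (1224 − 908) / 7 ≈ 45.14.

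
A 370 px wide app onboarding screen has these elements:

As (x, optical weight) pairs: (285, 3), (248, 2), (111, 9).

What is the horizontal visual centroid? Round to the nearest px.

x ≈ 168

Σw = 3 + 2 + 9 = 14.
x-moment: 3·285 + 2·248 + 9·111 = 2350; centroid 2350/14 ≈ 167.86.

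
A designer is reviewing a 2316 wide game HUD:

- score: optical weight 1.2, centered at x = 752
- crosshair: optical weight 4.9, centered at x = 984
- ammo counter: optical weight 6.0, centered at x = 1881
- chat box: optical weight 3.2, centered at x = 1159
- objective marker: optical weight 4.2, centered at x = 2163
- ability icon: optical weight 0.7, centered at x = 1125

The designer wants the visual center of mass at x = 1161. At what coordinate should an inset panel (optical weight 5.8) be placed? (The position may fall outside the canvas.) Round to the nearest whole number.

x ≈ -70

New total weight: (1.2 + 4.9 + 6.0 + 3.2 + 4.2 + 0.7) + 5.8 = 26.0.
x: need Σw·x = 26.0·1161 = 30186.0. Existing = 1.2·752 + 4.9·984 + 6.0·1881 + 3.2·1159 + 4.2·2163 + 0.7·1125 = 30590.9. Remainder -404.9 / 5.8 ≈ -69.81.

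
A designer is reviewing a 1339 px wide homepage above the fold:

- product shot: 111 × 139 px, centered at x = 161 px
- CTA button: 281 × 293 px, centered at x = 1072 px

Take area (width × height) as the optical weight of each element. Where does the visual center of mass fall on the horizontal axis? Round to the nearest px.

Taking area as weight: product shot 111·139 = 15429, CTA button 281·293 = 82333. Sum 97762.
Σw·x = 15429·161 + 82333·1072 = 90745045, so x̄ = 90745045/97762 ≈ 928.22.

x ≈ 928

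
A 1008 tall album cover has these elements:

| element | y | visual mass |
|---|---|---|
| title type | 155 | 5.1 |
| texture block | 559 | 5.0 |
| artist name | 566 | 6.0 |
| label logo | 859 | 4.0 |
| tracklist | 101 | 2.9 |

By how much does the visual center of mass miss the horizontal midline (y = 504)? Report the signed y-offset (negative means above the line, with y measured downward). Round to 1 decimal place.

Weights sum to 5.1 + 5.0 + 6.0 + 4.0 + 2.9 = 23.0.
y: (5.1·155 + 5.0·559 + 6.0·566 + 4.0·859 + 2.9·101) / 23.0 = 10710.4 / 23.0 ≈ 465.67
Offset from y = 504: 465.67 − 504 ≈ -38.33.

≈ -38.3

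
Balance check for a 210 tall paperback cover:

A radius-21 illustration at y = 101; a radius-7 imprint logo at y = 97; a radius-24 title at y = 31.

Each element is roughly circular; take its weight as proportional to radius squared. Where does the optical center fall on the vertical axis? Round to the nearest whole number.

y ≈ 63

r² weights: illustration 21² = 441, imprint logo 7² = 49, title 24² = 576. Total = 1066.
Σw·y = 441·101 + 49·97 + 576·31 = 67150, so ȳ = 67150/1066 ≈ 62.99.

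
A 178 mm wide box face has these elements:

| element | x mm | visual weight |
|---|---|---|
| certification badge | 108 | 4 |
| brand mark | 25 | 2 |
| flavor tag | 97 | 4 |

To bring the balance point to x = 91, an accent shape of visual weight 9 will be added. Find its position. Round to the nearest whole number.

x ≈ 95

After adding the accent shape, total weight = 4 + 2 + 4 + 9 = 19.
x: need Σw·x = 19·91 = 1729. Existing = 4·108 + 2·25 + 4·97 = 870. Remainder 859 / 9 ≈ 95.44.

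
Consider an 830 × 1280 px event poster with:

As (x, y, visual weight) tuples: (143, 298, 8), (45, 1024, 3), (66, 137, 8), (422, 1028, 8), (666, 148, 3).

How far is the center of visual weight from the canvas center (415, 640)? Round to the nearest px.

≈ 220 px

Σw = 8 + 3 + 8 + 8 + 3 = 30.
Σw·x = 8·143 + 3·45 + 8·66 + 8·422 + 3·666 = 7181, so x̄ = 7181/30 ≈ 239.37.
Σw·y = 8·298 + 3·1024 + 8·137 + 8·1028 + 3·148 = 15220, so ȳ = 15220/30 ≈ 507.33.
Relative to (415, 640): Δ = (-175.63, -132.67); |Δ| = √(-175.63² + -132.67²) ≈ 220.11.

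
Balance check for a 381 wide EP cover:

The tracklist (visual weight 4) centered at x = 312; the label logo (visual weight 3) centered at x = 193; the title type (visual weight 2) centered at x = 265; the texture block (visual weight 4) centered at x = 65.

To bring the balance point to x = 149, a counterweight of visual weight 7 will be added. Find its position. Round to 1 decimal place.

x ≈ 51.9

After adding the counterweight, total weight = 4 + 3 + 2 + 4 + 7 = 20.
x: need Σw·x = 20·149 = 2980. Existing = 4·312 + 3·193 + 2·265 + 4·65 = 2617. Remainder 363 / 7 ≈ 51.86.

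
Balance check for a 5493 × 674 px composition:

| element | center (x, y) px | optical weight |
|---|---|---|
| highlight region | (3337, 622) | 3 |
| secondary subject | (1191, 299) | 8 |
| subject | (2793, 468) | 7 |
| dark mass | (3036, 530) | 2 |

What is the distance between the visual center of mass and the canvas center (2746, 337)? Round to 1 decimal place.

≈ 496.6 px

Weights sum to 3 + 8 + 7 + 2 = 20.
x-moment: 3·3337 + 8·1191 + 7·2793 + 2·3036 = 45162; centroid 45162/20 ≈ 2258.10.
y-moment: 3·622 + 8·299 + 7·468 + 2·530 = 8594; centroid 8594/20 ≈ 429.70.
Offset from (2746, 337): Δx ≈ -487.90, Δy ≈ 92.70; distance = √(Δx² + Δy²) ≈ 496.63.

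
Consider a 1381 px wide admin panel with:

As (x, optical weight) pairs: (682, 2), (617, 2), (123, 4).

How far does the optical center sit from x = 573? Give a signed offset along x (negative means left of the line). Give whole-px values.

≈ -187 px

Σw = 2 + 2 + 4 = 8.
x-moment: 2·682 + 2·617 + 4·123 = 3090; centroid 3090/8 ≈ 386.25.
Difference: 386.25 − 573 ≈ -186.75.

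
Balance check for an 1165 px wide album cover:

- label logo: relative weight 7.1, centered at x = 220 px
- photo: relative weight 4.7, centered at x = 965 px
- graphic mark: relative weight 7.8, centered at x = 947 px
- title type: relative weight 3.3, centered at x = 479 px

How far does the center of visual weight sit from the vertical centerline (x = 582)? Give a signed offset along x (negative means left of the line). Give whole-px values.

Weights sum to 7.1 + 4.7 + 7.8 + 3.3 = 22.9.
Σw·x = 7.1·220 + 4.7·965 + 7.8·947 + 3.3·479 = 15064.8, so x̄ = 15064.8/22.9 ≈ 657.85.
Difference: 657.85 − 582 ≈ 75.85.

≈ 76 px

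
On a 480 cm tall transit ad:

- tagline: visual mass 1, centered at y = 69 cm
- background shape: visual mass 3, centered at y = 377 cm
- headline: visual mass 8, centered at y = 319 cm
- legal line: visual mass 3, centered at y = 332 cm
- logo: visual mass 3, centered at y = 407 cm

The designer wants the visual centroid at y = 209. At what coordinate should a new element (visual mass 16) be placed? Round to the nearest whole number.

New total weight: (1 + 3 + 8 + 3 + 3) + 16 = 34.
y: need Σw·y = 34·209 = 7106. Existing = 1·69 + 3·377 + 8·319 + 3·332 + 3·407 = 5969. Remainder 1137 / 16 ≈ 71.06.

y ≈ 71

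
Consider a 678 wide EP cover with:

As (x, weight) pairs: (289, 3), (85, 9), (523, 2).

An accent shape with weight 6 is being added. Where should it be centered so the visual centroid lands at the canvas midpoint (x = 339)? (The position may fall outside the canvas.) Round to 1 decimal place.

x ≈ 683.7

New total weight: (3 + 9 + 2) + 6 = 20.
x: need Σw·x = 20·339 = 6780. Existing = 3·289 + 9·85 + 2·523 = 2678. Remainder 4102 / 6 ≈ 683.67.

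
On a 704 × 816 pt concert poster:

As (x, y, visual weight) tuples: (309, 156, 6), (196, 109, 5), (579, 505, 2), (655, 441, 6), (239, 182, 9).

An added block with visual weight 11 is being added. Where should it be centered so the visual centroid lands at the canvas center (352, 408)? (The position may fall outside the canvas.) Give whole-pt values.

After adding the added block, total weight = 6 + 5 + 2 + 6 + 9 + 11 = 39.
x: target moment 39×352 = 13728; current 6·309 + 5·196 + 2·579 + 6·655 + 9·239 = 10073; the added block supplies 3655, so x = 3655/11 ≈ 332.27.
y: target moment 39×408 = 15912; current 6·156 + 5·109 + 2·505 + 6·441 + 9·182 = 6775; the added block supplies 9137, so y = 9137/11 ≈ 830.64.

(332, 831)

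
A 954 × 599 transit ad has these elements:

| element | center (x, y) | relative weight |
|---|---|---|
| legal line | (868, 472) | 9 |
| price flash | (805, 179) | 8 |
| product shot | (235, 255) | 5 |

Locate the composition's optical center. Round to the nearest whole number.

Weights sum to 9 + 8 + 5 = 22.
x: (9·868 + 8·805 + 5·235) / 22 = 15427 / 22 ≈ 701.23
y: (9·472 + 8·179 + 5·255) / 22 = 6955 / 22 ≈ 316.14

(701, 316)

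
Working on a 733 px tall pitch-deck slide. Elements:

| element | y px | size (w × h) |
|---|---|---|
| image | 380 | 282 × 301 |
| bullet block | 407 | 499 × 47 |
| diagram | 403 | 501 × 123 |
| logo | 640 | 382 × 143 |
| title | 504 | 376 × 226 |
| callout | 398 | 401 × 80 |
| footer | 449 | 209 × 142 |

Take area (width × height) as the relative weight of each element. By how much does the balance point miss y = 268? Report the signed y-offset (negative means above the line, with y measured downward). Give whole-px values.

Taking area as weight: image 282·301 = 84882, bullet block 499·47 = 23453, diagram 501·123 = 61623, logo 382·143 = 54626, title 376·226 = 84976, callout 401·80 = 32080, footer 209·142 = 29678. Sum 371318.
Σw·y = 84882·380 + 23453·407 + 61623·403 + 54626·640 + 84976·504 + 32080·398 + 29678·449 = 170516406, so ȳ = 170516406/371318 ≈ 459.22.
Offset from y = 268: 459.22 − 268 ≈ 191.22.

≈ 191 px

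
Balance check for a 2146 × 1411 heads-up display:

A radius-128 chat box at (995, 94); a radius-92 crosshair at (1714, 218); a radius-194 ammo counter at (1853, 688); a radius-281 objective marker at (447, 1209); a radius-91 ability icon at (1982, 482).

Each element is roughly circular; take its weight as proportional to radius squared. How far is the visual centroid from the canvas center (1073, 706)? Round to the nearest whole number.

Weights ∝ r²: chat box 128² = 16384, crosshair 92² = 8464, ammo counter 194² = 37636, objective marker 281² = 78961, ability icon 91² = 8281; Σw = 149726.
x-moment: 16384·995 + 8464·1714 + 37636·1853 + 78961·447 + 8281·1982 = 152257393; centroid 152257393/149726 ≈ 1016.91.
y-moment: 16384·94 + 8464·218 + 37636·688 + 78961·1209 + 8281·482 = 128734107; centroid 128734107/149726 ≈ 859.80.
Offset from (1073, 706): Δx ≈ -56.09, Δy ≈ 153.80; distance = √(Δx² + Δy²) ≈ 163.71.

≈ 164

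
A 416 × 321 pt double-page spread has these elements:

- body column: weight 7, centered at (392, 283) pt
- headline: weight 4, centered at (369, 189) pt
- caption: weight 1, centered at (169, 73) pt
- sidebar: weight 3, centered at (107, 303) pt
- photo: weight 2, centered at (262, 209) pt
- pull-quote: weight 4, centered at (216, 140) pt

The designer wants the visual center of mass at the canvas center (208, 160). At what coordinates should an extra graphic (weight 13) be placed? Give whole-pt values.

With the extra graphic, Σw becomes 7 + 4 + 1 + 3 + 2 + 4 + 13 = 34.
x: target moment 34×208 = 7072; current 7·392 + 4·369 + 1·169 + 3·107 + 2·262 + 4·216 = 6098; the extra graphic supplies 974, so x = 974/13 ≈ 74.92.
y: target moment 34×160 = 5440; current 7·283 + 4·189 + 1·73 + 3·303 + 2·209 + 4·140 = 4697; the extra graphic supplies 743, so y = 743/13 ≈ 57.15.

(75, 57)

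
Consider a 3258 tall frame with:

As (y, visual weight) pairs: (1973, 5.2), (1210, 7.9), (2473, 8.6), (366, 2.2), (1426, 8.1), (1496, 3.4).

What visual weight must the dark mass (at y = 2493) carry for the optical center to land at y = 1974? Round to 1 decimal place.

w ≈ 21.9

Existing Σw = 35.4 (5.2 + 7.9 + 8.6 + 2.2 + 8.1 + 3.4); existing moment 5.2·1973 + 7.9·1210 + 8.6·2473 + 2.2·366 + 8.1·1426 + 3.4·1496 = 58528.6.
Balance at y = 1974 requires (58528.6 + w·2493) / (35.4 + w) = 1974.
So w = (1974·35.4 − 58528.6)/(2493 − 1974) = 11351.0/519 ≈ 21.87.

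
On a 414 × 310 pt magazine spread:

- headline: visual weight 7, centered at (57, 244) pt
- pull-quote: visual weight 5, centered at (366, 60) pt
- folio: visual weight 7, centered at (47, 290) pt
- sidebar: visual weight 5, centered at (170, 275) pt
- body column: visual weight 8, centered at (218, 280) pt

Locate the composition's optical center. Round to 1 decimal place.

(161.0, 239.2)

Σw = 7 + 5 + 7 + 5 + 8 = 32.
Σw·x = 7·57 + 5·366 + 7·47 + 5·170 + 8·218 = 5152, so x̄ = 5152/32 ≈ 161.00.
Σw·y = 7·244 + 5·60 + 7·290 + 5·275 + 8·280 = 7653, so ȳ = 7653/32 ≈ 239.16.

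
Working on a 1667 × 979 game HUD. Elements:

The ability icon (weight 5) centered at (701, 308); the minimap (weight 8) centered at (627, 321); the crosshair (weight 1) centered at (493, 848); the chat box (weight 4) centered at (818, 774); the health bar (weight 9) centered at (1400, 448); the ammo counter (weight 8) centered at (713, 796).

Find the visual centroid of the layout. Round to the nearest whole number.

(874, 527)

Total weight = 5 + 8 + 1 + 4 + 9 + 8 = 35.
x: moment 30590 / weight 35 ≈ 874.00
y: moment 18452 / weight 35 ≈ 527.20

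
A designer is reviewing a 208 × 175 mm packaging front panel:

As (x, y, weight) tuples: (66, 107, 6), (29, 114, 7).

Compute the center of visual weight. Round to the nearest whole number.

(46, 111)

Σw = 6 + 7 = 13.
Σw·x = 6·66 + 7·29 = 599, so x̄ = 599/13 ≈ 46.08.
Σw·y = 6·107 + 7·114 = 1440, so ȳ = 1440/13 ≈ 110.77.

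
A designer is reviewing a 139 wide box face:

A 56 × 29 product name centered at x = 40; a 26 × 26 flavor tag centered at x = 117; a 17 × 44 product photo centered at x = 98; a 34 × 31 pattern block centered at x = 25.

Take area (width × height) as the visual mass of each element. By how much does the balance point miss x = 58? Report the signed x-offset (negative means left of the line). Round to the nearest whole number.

Areas → weights: product name 56·29 = 1624, flavor tag 26·26 = 676, product photo 17·44 = 748, pattern block 34·31 = 1054; Σw = 4102.
Σw·x = 1624·40 + 676·117 + 748·98 + 1054·25 = 243706, so x̄ = 243706/4102 ≈ 59.41.
Offset from x = 58: 59.41 − 58 ≈ 1.41.

≈ 1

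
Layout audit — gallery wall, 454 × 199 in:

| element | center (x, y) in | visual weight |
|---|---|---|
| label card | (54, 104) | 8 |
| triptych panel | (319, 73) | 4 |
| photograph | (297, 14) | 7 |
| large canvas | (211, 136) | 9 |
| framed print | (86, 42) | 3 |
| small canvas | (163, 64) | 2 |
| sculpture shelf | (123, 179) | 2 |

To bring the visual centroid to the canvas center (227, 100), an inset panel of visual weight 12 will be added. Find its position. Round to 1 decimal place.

(346.1, 136.8)

New total weight: (8 + 4 + 7 + 9 + 3 + 2 + 2) + 12 = 47.
Along x: (6516 + 12·x) / 47 = 227 (existing moment 8·54 + 4·319 + 7·297 + 9·211 + 3·86 + 2·163 + 2·123 = 6516) ⇒ x = (10669 − 6516) / 12 ≈ 346.08.
Along y: (3058 + 12·y) / 47 = 100 (existing moment 8·104 + 4·73 + 7·14 + 9·136 + 3·42 + 2·64 + 2·179 = 3058) ⇒ y = (4700 − 3058) / 12 ≈ 136.83.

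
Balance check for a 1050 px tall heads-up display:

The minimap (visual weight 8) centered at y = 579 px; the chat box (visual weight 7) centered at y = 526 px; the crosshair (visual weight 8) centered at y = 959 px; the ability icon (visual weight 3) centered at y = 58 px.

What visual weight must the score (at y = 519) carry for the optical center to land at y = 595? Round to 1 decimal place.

w ≈ 9.1

Fixed elements: Σw = 8 + 7 + 8 + 3 = 26, Σw·y = 8·579 + 7·526 + 8·959 + 3·58 = 16160.
Set Σw·y/Σw = 595: (16160 + 519w) = 595·(26 + w).
Rearranging, w·(519 − 595) = 595·26 − 16160 = -690, so w ≈ -690/-76 = 9.08.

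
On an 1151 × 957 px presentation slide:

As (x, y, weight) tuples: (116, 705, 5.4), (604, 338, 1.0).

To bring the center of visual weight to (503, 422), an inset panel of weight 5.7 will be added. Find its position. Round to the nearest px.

After adding the inset panel, total weight = 5.4 + 1.0 + 5.7 = 12.1.
x: target moment 12.1×503 = 6086.3; current 5.4·116 + 1.0·604 = 1230.4; the inset panel supplies 4855.9, so x = 4855.9/5.7 ≈ 851.91.
y: target moment 12.1×422 = 5106.2; current 5.4·705 + 1.0·338 = 4145.0; the inset panel supplies 961.2, so y = 961.2/5.7 ≈ 168.63.

(852, 169)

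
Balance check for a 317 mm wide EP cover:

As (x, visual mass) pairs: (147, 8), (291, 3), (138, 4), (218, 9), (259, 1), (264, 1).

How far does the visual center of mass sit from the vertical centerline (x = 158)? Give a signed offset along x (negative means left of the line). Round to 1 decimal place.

≈ 37.6 mm

Weights sum to 8 + 3 + 4 + 9 + 1 + 1 = 26.
Σw·x = 5086; x̄ = 5086/26 ≈ 195.62.
Difference: 195.62 − 158 ≈ 37.62.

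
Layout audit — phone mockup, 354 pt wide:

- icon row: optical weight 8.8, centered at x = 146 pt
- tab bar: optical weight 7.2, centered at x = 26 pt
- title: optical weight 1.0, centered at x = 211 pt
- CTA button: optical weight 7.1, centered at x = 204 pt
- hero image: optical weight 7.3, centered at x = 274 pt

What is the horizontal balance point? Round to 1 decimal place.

x ≈ 163.4

Σw = 8.8 + 7.2 + 1.0 + 7.1 + 7.3 = 31.4.
x: (8.8·146 + 7.2·26 + 1.0·211 + 7.1·204 + 7.3·274) / 31.4 = 5131.6 / 31.4 ≈ 163.43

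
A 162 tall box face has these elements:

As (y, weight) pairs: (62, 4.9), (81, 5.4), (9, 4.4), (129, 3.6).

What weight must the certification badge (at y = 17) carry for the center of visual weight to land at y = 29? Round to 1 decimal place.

w ≈ 59.5

Known weights sum to 4.9 + 5.4 + 4.4 + 3.6 = 18.3; their moment is 4.9·62 + 5.4·81 + 4.4·9 + 3.6·129 = 1245.2.
For the centroid to hit 29: (1245.2 + w·17) / (18.3 + w) = 29.
Rearranging, w·(17 − 29) = 29·18.3 − 1245.2 = -714.5, so w ≈ -714.5/-12 = 59.54.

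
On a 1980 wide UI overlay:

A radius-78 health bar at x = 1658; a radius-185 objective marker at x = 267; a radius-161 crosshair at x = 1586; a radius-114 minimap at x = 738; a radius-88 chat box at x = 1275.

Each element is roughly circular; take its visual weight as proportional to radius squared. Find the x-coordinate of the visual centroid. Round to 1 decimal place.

r² weights: health bar 78² = 6084, objective marker 185² = 34225, crosshair 161² = 25921, minimap 114² = 12996, chat box 88² = 7744. Total = 86970.
x: (6084·1658 + 34225·267 + 25921·1586 + 12996·738 + 7744·1275) / 86970 = 79800701 / 86970 ≈ 917.57

x ≈ 917.6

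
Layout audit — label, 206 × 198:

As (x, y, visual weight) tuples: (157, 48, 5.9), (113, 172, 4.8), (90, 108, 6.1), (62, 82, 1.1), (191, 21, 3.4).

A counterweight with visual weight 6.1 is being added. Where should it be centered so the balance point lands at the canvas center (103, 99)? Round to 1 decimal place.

(14.2, 128.4)

With the counterweight, Σw becomes 5.9 + 4.8 + 6.1 + 1.1 + 3.4 + 6.1 = 27.4.
x: target moment 27.4×103 = 2822.2; current 5.9·157 + 4.8·113 + 6.1·90 + 1.1·62 + 3.4·191 = 2735.3; the counterweight supplies 86.9, so x = 86.9/6.1 ≈ 14.25.
y: target moment 27.4×99 = 2712.6; current 5.9·48 + 4.8·172 + 6.1·108 + 1.1·82 + 3.4·21 = 1929.2; the counterweight supplies 783.4, so y = 783.4/6.1 ≈ 128.43.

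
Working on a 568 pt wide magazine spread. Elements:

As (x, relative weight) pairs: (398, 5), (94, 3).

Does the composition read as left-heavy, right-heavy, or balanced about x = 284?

Total weight = 5 + 3 = 8.
x: (5·398 + 3·94) / 8 = 2272 / 8 ≈ 284.00
284.00 = 284 exactly: balanced.

balanced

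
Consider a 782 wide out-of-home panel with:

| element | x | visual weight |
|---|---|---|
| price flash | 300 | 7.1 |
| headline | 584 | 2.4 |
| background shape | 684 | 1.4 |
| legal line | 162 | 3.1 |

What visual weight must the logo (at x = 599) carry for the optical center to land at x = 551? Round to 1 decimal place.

w ≈ 56.7

Existing Σw = 14.0 (7.1 + 2.4 + 1.4 + 3.1); existing moment 7.1·300 + 2.4·584 + 1.4·684 + 3.1·162 = 4991.4.
For the centroid to hit 551: (4991.4 + w·599) / (14.0 + w) = 551.
Solving: w = (551·14.0 − 4991.4) / (599 − 551) = 2722.6 / 48 ≈ 56.72.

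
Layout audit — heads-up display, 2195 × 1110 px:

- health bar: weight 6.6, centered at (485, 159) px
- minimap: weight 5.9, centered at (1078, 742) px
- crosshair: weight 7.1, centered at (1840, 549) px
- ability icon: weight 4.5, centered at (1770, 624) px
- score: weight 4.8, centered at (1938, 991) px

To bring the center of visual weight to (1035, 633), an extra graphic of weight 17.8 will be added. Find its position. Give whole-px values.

After adding the extra graphic, total weight = 6.6 + 5.9 + 7.1 + 4.5 + 4.8 + 17.8 = 46.7.
Along x: (39892.6 + 17.8·x) / 46.7 = 1035 (existing moment 6.6·485 + 5.9·1078 + 7.1·1840 + 4.5·1770 + 4.8·1938 = 39892.6) ⇒ x = (48334.5 − 39892.6) / 17.8 ≈ 474.26.
Along y: (16889.9 + 17.8·y) / 46.7 = 633 (existing moment 6.6·159 + 5.9·742 + 7.1·549 + 4.5·624 + 4.8·991 = 16889.9) ⇒ y = (29561.1 − 16889.9) / 17.8 ≈ 711.87.

(474, 712)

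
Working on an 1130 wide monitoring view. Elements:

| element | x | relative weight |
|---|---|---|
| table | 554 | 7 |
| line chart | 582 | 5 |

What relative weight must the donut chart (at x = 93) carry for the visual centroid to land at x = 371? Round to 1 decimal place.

Known weights sum to 7 + 5 = 12; their moment is 7·554 + 5·582 = 6788.
Set Σw·x/Σw = 371: (6788 + 93w) = 371·(12 + w).
Rearranging, w·(93 − 371) = 371·12 − 6788 = -2336, so w ≈ -2336/-278 = 8.40.

w ≈ 8.4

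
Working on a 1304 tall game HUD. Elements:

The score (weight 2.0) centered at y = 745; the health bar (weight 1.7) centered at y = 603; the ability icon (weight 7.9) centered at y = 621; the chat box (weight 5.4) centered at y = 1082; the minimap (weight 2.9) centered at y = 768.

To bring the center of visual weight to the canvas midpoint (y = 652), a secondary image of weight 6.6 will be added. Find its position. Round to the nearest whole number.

y ≈ 271

New total weight: (2.0 + 1.7 + 7.9 + 5.4 + 2.9) + 6.6 = 26.5.
Along y: (15491.0 + 6.6·y) / 26.5 = 652 (existing moment 2.0·745 + 1.7·603 + 7.9·621 + 5.4·1082 + 2.9·768 = 15491.0) ⇒ y = (17278.0 − 15491.0) / 6.6 ≈ 270.76.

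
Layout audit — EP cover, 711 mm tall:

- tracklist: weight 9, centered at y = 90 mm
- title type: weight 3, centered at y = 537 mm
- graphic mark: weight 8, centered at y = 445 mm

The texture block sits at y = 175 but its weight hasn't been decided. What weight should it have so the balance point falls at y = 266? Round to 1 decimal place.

w ≈ 7.3

Existing Σw = 20 (9 + 3 + 8); existing moment 9·90 + 3·537 + 8·445 = 5981.
Balance at y = 266 requires (5981 + w·175) / (20 + w) = 266.
So w = (266·20 − 5981)/(175 − 266) = -661/-91 ≈ 7.26.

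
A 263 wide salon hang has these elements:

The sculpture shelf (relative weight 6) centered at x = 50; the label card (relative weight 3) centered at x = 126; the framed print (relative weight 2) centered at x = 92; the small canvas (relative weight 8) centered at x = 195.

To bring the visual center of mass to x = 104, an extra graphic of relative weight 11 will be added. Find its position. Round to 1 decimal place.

After adding the extra graphic, total weight = 6 + 3 + 2 + 8 + 11 = 30.
x: need Σw·x = 30·104 = 3120. Existing = 6·50 + 3·126 + 2·92 + 8·195 = 2422. Remainder 698 / 11 ≈ 63.45.

x ≈ 63.5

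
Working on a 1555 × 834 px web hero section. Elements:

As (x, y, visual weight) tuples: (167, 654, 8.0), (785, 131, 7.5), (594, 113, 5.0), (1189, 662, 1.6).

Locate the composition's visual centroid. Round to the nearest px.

Total weight = 8.0 + 7.5 + 5.0 + 1.6 = 22.1.
x: (8.0·167 + 7.5·785 + 5.0·594 + 1.6·1189) / 22.1 = 12095.9 / 22.1 ≈ 547.33
y: (8.0·654 + 7.5·131 + 5.0·113 + 1.6·662) / 22.1 = 7838.7 / 22.1 ≈ 354.69

(547, 355)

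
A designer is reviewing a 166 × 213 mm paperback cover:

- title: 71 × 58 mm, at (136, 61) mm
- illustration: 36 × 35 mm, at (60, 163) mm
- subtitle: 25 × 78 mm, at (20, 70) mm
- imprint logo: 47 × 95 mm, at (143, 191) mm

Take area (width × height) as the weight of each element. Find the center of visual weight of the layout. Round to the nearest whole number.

Areas: title 71·58 = 4118, illustration 36·35 = 1260, subtitle 25·78 = 1950, imprint logo 47·95 = 4465. Total weight = 11793.
Σw·x = 4118·136 + 1260·60 + 1950·20 + 4465·143 = 1313143, so x̄ = 1313143/11793 ≈ 111.35.
Σw·y = 4118·61 + 1260·163 + 1950·70 + 4465·191 = 1445893, so ȳ = 1445893/11793 ≈ 122.61.

(111, 123)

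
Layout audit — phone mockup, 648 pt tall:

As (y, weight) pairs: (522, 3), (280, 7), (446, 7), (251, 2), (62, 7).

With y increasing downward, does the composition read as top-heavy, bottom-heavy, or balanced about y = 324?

Σw = 3 + 7 + 7 + 2 + 7 = 26.
Σw·y = 3·522 + 7·280 + 7·446 + 2·251 + 7·62 = 7584, so ȳ = 7584/26 ≈ 291.69.
Since 291.7 is above (smaller y than) 324, the composition reads top-heavy.

top-heavy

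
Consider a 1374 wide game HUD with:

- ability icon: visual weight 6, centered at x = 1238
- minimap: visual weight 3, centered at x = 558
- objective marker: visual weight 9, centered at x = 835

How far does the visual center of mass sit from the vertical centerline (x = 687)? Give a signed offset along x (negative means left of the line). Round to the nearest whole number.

Σw = 6 + 3 + 9 = 18.
Σw·x = 6·1238 + 3·558 + 9·835 = 16617, so x̄ = 16617/18 ≈ 923.17.
Offset from x = 687: 923.17 − 687 ≈ 236.17.

≈ 236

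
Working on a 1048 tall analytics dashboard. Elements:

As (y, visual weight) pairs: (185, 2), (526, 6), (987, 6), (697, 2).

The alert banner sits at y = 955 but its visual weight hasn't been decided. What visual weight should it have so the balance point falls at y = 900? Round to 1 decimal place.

w ≈ 64.7

Fixed elements: Σw = 2 + 6 + 6 + 2 = 16, Σw·y = 2·185 + 6·526 + 6·987 + 2·697 = 10842.
For the centroid to hit 900: (10842 + w·955) / (16 + w) = 900.
Rearranging, w·(955 − 900) = 900·16 − 10842 = 3558, so w ≈ 3558/55 = 64.69.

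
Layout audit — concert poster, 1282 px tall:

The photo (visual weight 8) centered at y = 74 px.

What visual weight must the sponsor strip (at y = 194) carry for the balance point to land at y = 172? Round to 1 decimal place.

Known: weight 8 with moment 8·74 = 592.
For the centroid to hit 172: (592 + w·194) / (8 + w) = 172.
Solving: w = (172·8 − 592) / (194 − 172) = 784 / 22 ≈ 35.64.

w ≈ 35.6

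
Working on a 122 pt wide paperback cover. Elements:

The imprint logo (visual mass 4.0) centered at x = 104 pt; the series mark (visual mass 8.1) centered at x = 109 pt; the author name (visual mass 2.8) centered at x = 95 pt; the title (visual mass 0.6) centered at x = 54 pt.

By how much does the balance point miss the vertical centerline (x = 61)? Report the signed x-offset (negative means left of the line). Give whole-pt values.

Σw = 4.0 + 8.1 + 2.8 + 0.6 = 15.5.
Σw·x = 4.0·104 + 8.1·109 + 2.8·95 + 0.6·54 = 1597.3, so x̄ = 1597.3/15.5 ≈ 103.05.
Offset from x = 61: 103.05 − 61 ≈ 42.05.

≈ 42 pt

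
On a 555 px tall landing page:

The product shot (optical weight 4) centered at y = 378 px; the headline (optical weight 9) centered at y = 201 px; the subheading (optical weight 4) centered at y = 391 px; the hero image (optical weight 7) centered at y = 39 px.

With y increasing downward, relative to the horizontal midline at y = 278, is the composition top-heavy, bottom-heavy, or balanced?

top-heavy

Weights sum to 4 + 9 + 4 + 7 = 24.
y: (4·378 + 9·201 + 4·391 + 7·39) / 24 = 5158 / 24 ≈ 214.92
214.9 lies above (smaller y than) the midline 278, so the layout is top-heavy.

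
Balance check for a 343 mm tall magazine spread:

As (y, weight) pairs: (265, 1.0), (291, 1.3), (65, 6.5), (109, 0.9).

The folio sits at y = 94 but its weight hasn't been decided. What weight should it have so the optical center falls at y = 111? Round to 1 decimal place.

Known weights sum to 1.0 + 1.3 + 6.5 + 0.9 = 9.7; their moment is 1.0·265 + 1.3·291 + 6.5·65 + 0.9·109 = 1163.9.
Set Σw·y/Σw = 111: (1163.9 + 94w) = 111·(9.7 + w).
So w = (111·9.7 − 1163.9)/(94 − 111) = -87.2/-17 ≈ 5.13.

w ≈ 5.1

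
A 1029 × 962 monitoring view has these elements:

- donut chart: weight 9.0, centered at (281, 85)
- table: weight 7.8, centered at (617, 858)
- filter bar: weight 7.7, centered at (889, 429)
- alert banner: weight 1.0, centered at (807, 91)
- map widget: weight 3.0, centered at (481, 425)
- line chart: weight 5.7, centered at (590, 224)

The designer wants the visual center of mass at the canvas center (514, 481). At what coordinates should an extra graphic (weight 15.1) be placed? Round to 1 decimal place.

(366.9, 682.8)

New total weight: (9.0 + 7.8 + 7.7 + 1.0 + 3.0 + 5.7) + 15.1 = 49.3.
x: target moment 49.3×514 = 25340.2; current 9.0·281 + 7.8·617 + 7.7·889 + 1.0·807 + 3.0·481 + 5.7·590 = 19799.9; the extra graphic supplies 5540.3, so x = 5540.3/15.1 ≈ 366.91.
y: target moment 49.3×481 = 23713.3; current 9.0·85 + 7.8·858 + 7.7·429 + 1.0·91 + 3.0·425 + 5.7·224 = 13403.5; the extra graphic supplies 10309.8, so y = 10309.8/15.1 ≈ 682.77.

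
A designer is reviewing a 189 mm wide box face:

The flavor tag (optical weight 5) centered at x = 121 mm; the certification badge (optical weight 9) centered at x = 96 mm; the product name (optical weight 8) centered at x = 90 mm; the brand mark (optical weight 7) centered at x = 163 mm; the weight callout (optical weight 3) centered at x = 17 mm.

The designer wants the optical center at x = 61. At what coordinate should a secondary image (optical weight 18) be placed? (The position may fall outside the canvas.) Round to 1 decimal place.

x ≈ -18.4

New total weight: (5 + 9 + 8 + 7 + 3) + 18 = 50.
x: need Σw·x = 50·61 = 3050. Existing = 5·121 + 9·96 + 8·90 + 7·163 + 3·17 = 3381. Remainder -331 / 18 ≈ -18.39.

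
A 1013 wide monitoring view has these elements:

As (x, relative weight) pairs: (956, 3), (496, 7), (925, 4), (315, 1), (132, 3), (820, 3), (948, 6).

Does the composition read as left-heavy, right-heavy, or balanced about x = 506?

right-heavy

Σw = 3 + 7 + 4 + 1 + 3 + 3 + 6 = 27.
Σw·x = 18899; x̄ = 18899/27 ≈ 699.96.
700.0 lies right of the midline 506, so the layout is right-heavy.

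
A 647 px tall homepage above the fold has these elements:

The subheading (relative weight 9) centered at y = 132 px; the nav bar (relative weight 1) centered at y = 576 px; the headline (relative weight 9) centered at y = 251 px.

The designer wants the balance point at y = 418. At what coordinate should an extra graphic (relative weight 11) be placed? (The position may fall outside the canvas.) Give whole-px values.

With the extra graphic, Σw becomes 9 + 1 + 9 + 11 = 30.
y: need Σw·y = 30·418 = 12540. Existing = 9·132 + 1·576 + 9·251 = 4023. Remainder 8517 / 11 ≈ 774.27.

y ≈ 774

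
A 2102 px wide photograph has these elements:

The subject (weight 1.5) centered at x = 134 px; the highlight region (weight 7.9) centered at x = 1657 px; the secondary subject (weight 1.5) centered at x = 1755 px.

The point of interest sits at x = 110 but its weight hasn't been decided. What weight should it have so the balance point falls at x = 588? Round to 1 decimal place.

Fixed elements: Σw = 1.5 + 7.9 + 1.5 = 10.9, Σw·x = 1.5·134 + 7.9·1657 + 1.5·1755 = 15923.8.
Balance at x = 588 requires (15923.8 + w·110) / (10.9 + w) = 588.
So w = (588·10.9 − 15923.8)/(110 − 588) = -9514.6/-478 ≈ 19.91.

w ≈ 19.9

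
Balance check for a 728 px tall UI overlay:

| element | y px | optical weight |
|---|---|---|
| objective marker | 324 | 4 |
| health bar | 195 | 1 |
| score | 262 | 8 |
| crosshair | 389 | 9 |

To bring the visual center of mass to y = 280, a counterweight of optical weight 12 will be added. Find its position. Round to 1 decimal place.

With the counterweight, Σw becomes 4 + 1 + 8 + 9 + 12 = 34.
Along y: (7088 + 12·y) / 34 = 280 (existing moment 4·324 + 1·195 + 8·262 + 9·389 = 7088) ⇒ y = (9520 − 7088) / 12 ≈ 202.67.

y ≈ 202.7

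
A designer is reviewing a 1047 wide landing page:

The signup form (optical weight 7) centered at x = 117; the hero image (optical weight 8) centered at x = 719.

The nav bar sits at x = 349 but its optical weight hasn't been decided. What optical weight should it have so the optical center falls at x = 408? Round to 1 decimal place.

Known weights sum to 7 + 8 = 15; their moment is 7·117 + 8·719 = 6571.
Balance at x = 408 requires (6571 + w·349) / (15 + w) = 408.
So w = (408·15 − 6571)/(349 − 408) = -451/-59 ≈ 7.64.

w ≈ 7.6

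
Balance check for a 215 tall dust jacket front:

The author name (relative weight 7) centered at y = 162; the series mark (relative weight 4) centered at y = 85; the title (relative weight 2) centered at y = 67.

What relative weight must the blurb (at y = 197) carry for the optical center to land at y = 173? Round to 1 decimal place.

w ≈ 26.7

Existing Σw = 13 (7 + 4 + 2); existing moment 7·162 + 4·85 + 2·67 = 1608.
For the centroid to hit 173: (1608 + w·197) / (13 + w) = 173.
So w = (173·13 − 1608)/(197 − 173) = 641/24 ≈ 26.71.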